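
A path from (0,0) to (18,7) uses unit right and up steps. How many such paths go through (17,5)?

Paths (0,0)->(17,5): C(22,5) = 26334.
Paths (17,5)->(18,7): C(3,2) = 3.
By multiplication principle: 26334 x 3.

Final answer: 79002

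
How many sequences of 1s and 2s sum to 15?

Condition on the final move: it is a 1-step (f(n-1) ways to get there) or a 2-step (f(n-2) ways), so f(n) = f(n-1) + f(n-2), with f(1)=1, f(2)=2.
Building up term by term: f(1)=1, f(2)=2, f(3)=3, f(4)=5, f(5)=8, f(6)=13, f(7)=21, f(8)=34, f(9)=55, f(10)=89, f(11)=144, f(12)=233, f(13)=377, f(14)=610, f(15)=987.

Final answer: 987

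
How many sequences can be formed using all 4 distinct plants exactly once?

The number of ways to arrange 4 distinct objects is 4!.

Final answer: 4! = 24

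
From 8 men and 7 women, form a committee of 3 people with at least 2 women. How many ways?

Sum over valid woman counts:
C(7,2)C(8,1) = 168
C(7,3)C(8,0) = 35
Total: 168 + 35.

Final answer: 203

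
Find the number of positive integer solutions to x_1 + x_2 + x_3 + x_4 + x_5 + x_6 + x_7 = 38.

Substitute x'_i = x_i - 1 (so x'_i >= 0). Then sum x'_i = 38 - 7 = 31.
Stars and bars: C(31+7-1, 7-1) = C(37,6).

Final answer: C(37,6) = 2324784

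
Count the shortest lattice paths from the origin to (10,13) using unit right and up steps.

Each path has 10 right steps and 13 up steps in some order (23 steps total).
Choose which 13 of the 23 steps are up: C(23,13).

Final answer: C(23,13) = 1144066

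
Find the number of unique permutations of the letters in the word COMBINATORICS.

Letters (A:1, B:1, C:2, I:2, M:1, N:1, O:2, R:1, S:1, T:1). Total letters: 13.
Permutations = 13!/(2! x 2! x 2!).

Final answer: 778377600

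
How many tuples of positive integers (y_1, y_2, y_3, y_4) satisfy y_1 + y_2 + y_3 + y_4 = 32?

Substitute y'_i = y_i - 1 (so y'_i >= 0). Then sum y'_i = 32 - 4 = 28.
Stars and bars: C(28+4-1, 4-1) = C(31,3).

Final answer: C(31,3) = 4495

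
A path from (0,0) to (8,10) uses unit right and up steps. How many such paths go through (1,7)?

Paths (0,0)->(1,7): C(8,7) = 8.
Paths (1,7)->(8,10): C(10,3) = 120.
By multiplication principle: 8 x 120.

Final answer: 960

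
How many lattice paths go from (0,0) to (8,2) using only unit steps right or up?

Each path has 8 right steps and 2 up steps in some order (10 steps total).
Choose which 2 of the 10 steps are up: C(10,2).

Final answer: C(10,2) = 45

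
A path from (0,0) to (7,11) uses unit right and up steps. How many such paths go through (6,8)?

Paths (0,0)->(6,8): C(14,8) = 3003.
Paths (6,8)->(7,11): C(4,3) = 4.
By multiplication principle: 3003 x 4.

Final answer: 12012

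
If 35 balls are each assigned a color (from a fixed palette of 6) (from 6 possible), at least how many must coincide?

There are 6 possible values for color (from a fixed palette of 6). With 35 balls and 6 categories, by pigeonhole: ceiling(35/6).

Final answer: 6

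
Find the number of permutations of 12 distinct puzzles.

The number of ways to arrange 12 distinct objects is 12!.

Final answer: 12! = 479001600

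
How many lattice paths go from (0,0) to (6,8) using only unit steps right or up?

Each path has 6 right steps and 8 up steps in some order (14 steps total).
Choose which 8 of the 14 steps are up: C(14,8).

Final answer: C(14,8) = 3003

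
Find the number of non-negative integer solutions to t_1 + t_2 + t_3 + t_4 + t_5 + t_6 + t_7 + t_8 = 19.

Stars and bars with 19 stars and 7 bars:
C(19+8-1, 8-1) = C(26,7).

Final answer: C(26,7) = 657800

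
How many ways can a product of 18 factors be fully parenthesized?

This is counted by the nth Catalan number C_n. Here n = 18 - 1 = 17.
Using C_0 = 1 and C_(k+1) = C_k x 2(2k+1)/(k+2), build up term by term: C_1=1, C_2=2, C_3=5, C_4=14, C_5=42, C_6=132, C_7=429, C_8=1430, C_9=4862, C_10=16796, C_11=58786, C_12=208012, C_13=742900, C_14=2674440, C_15=9694845, C_16=35357670, C_17=129644790.

Final answer: C_{17} = 129644790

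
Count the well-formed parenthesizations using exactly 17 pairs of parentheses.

The structures are counted by the Catalan number C_n. Here n = 17 (pairs).
C_n = (2n)!/(n!(n+1)!), so C_{17} = 34!/(17! x 18!) = C(34,17)/18 = 2333606220/18.

Final answer: C_{17} = 129644790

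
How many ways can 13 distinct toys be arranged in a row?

The number of ways to arrange 13 distinct objects is 13!.

Final answer: 13! = 6227020800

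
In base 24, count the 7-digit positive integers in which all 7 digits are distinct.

First digit: 23 (nonzero). Second: 23 (not first). Third: 22, etc.
Total: 23 x 23 x 22 x 21 x 20 x 19 x 18.

Final answer: 1671682320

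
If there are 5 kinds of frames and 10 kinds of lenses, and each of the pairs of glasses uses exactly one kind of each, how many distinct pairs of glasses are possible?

By the multiplication principle: 5 x 10.

Final answer: 50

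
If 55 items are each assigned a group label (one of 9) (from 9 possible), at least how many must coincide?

There are 9 possible values for group label (one of 9). With 55 items and 9 categories, by pigeonhole: ceiling(55/9).

Final answer: 7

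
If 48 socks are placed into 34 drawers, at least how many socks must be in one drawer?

By the pigeonhole principle: ceiling(48/34).

Final answer: 2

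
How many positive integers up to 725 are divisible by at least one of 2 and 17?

Multiples of 2: 362. Multiples of 17: 42. Of both (lcm=34): 21.
By inclusion-exclusion: 362 + 42 - 21.

Final answer: 383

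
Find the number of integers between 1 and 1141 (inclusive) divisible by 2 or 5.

Multiples of 2: 570. Multiples of 5: 228. Of both (lcm=10): 114.
By inclusion-exclusion: 570 + 228 - 114.

Final answer: 684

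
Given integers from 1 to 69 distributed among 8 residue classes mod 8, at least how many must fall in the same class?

By pigeonhole with 69 objects and 8 categories: ceiling(69/8).

Final answer: 9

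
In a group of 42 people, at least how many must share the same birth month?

There are 12 possible values for birth month. With 42 people and 12 categories, by pigeonhole: ceiling(42/12).

Final answer: 4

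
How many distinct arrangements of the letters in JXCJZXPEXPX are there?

Letters (C:1, E:1, J:2, P:2, X:4, Z:1). Total letters: 11.
Permutations = 11!/(4! x 2! x 2!).

Final answer: 415800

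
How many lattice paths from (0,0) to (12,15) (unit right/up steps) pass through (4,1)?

Paths (0,0)->(4,1): C(5,1) = 5.
Paths (4,1)->(12,15): C(22,14) = 319770.
By multiplication principle: 5 x 319770.

Final answer: 1598850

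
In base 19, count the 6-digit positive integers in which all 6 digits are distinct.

The leading digit has 18 choices (anything but zero); the next has 18 (anything but the first), then 17, and so on, one fewer each time.
Total: 18 x 18 x 17 x 16 x 15 x 14.

Final answer: 18506880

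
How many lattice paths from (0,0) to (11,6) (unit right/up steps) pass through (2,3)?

Paths (0,0)->(2,3): C(5,3) = 10.
Paths (2,3)->(11,6): C(12,3) = 220.
By multiplication principle: 10 x 220.

Final answer: 2200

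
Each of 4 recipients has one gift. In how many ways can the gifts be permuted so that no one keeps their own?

Derangements satisfy D(n) = (n-1)(D(n-1) + D(n-2)), starting from D(0)=1, D(1)=0.
D(2) = 1 x (0 + 1) = 1
D(3) = 2 x (1 + 0) = 2
D(4) = 3 x (D(3) + D(2)) = 3 x (2 + 1)

Final answer: D(4) = 9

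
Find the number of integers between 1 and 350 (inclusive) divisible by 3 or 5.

Multiples of 3: 116. Multiples of 5: 70. Of both (lcm=15): 23.
By inclusion-exclusion: 116 + 70 - 23.

Final answer: 163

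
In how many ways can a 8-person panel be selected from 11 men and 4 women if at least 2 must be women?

Sum over valid woman counts:
C(4,2)C(11,6) = 2772
C(4,3)C(11,5) = 1848
C(4,4)C(11,4) = 330
Total: 2772 + 1848 + 330.

Final answer: 4950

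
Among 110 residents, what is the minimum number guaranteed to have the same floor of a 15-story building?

There are 15 possible values for floor of a 15-story building. With 110 residents and 15 categories, by pigeonhole: ceiling(110/15).

Final answer: 8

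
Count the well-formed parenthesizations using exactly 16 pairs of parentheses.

This is counted by the nth Catalan number C_n. Here n = 16 (pairs).
Using C_0 = 1 and C_(k+1) = C_k x 2(2k+1)/(k+2), build up term by term: C_1=1, C_2=2, C_3=5, C_4=14, C_5=42, C_6=132, C_7=429, C_8=1430, C_9=4862, C_10=16796, C_11=58786, C_12=208012, C_13=742900, C_14=2674440, C_15=9694845, C_16=35357670.

Final answer: C_{16} = 35357670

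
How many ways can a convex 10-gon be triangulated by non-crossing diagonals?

The structures are counted by the Catalan number C_n. Here n = 10 - 2 = 8.
C_n = C(2n,n)/(n+1), so C_{8} = C(16,8)/9 = 12870/9.

Final answer: C_{8} = 1430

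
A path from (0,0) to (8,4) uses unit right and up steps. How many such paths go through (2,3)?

Paths (0,0)->(2,3): C(5,3) = 10.
Paths (2,3)->(8,4): C(7,1) = 7.
By multiplication principle: 10 x 7.

Final answer: 70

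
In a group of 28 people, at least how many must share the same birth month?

There are 12 possible values for birth month. With 28 people and 12 categories, by pigeonhole: ceiling(28/12).

Final answer: 3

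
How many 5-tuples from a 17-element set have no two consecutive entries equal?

Let g(n) count such strings. g(1) = 17, and each valid string of length n-1 extends in 16 ways (any symbol but the last), so g(n) = 16 g(n-1).
Total: g(5) = 17 x 16^4.

Final answer: 17 x 16^{4} = 1114112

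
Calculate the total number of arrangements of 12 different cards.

The number of ways to arrange 12 distinct objects is 12!.

Final answer: 12! = 479001600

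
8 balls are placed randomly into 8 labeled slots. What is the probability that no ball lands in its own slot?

Use the recurrence D(n) = (n-1)(D(n-1) + D(n-2)) with D(0)=1, D(1)=0.
Building up: D(2)=1, D(3)=2, D(4)=9, D(5)=44, D(6)=265, D(7)=1854, D(8)=14833.
Total arrangements: 8! = 40320.
Probability = D(8)/8! = 2119/5760.

Final answer: D(8)/8! = 14833/40320 = 0.367882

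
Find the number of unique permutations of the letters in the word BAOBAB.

Letters (A:2, B:3, O:1). Total letters: 6.
Permutations = 6!/(3! x 2!).

Final answer: 60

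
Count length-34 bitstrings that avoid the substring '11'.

Classify by the final bit: ...0 gives a(n-1) strings, ...01 gives a(n-2) strings. Thus a(n) = a(n-1) + a(n-2) with a(1)=2, a(2)=3.
Building up term by term: a(1)=2, a(2)=3, a(3)=5, a(4)=8, a(5)=13, a(6)=21, a(7)=34, a(8)=55, a(9)=89, a(10)=144, a(11)=233, a(12)=377, a(13)=610, a(14)=987, a(15)=1597, a(16)=2584, a(17)=4181, a(18)=6765, a(19)=10946, a(20)=17711, a(21)=28657, a(22)=46368, a(23)=75025, a(24)=121393, a(25)=196418, a(26)=317811, a(27)=514229, a(28)=832040, a(29)=1346269, a(30)=2178309, a(31)=3524578, a(32)=5702887, a(33)=9227465, a(34)=14930352.

Final answer: 14930352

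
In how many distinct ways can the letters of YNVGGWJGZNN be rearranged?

Letters (G:3, J:1, N:3, V:1, W:1, Y:1, Z:1). Total letters: 11.
Permutations = 11!/(3! x 3!).

Final answer: 1108800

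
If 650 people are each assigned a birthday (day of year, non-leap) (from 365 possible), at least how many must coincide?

There are 365 possible values for birthday (day of year, non-leap). With 650 people and 365 categories, by pigeonhole: ceiling(650/365).

Final answer: 2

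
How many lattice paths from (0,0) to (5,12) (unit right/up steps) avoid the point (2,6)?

Total paths to (5,12): C(17,12) = 6188.
Paths through (2,6): C(8,6) x C(9,6) = 2352.
Avoiding (2,6): 6188 - 2352.

Final answer: 3836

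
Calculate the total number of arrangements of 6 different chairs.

The number of ways to arrange 6 distinct objects is 6!.

Final answer: 6! = 720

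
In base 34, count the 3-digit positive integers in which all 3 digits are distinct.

First digit: 33 (nonzero). Second: 33 (not first). Third: 32, etc.
Total: 33 x 33 x 32.

Final answer: 34848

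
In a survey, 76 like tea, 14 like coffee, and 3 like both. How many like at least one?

|A union B| = |A| + |B| - |A intersect B| = 76 + 14 - 3.

Final answer: 87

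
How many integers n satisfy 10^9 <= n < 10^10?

The leading digit cannot be 0 (9 options); the other 9 digits can be anything (10 options each).
Total: 9 x 10^9.

Final answer: 9000000000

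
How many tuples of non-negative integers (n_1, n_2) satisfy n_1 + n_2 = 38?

Stars and bars with 38 stars and 1 bars:
C(38+2-1, 2-1) = C(39,1).

Final answer: C(39,1) = 39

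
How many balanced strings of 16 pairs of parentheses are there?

The structures are counted by the Catalan number C_n. Here n = 16 (pairs).
C_n = C(2n,n) - C(2n,n+1), so C_{16} = C(32,16) - C(32,17) = 601080390 - 565722720.

Final answer: C_{16} = 35357670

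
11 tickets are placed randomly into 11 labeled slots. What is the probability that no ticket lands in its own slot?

Use the recurrence D(n) = (n-1)(D(n-1) + D(n-2)) with D(0)=1, D(1)=0.
Building up: D(2)=1, D(3)=2, D(4)=9, D(5)=44, D(6)=265, D(7)=1854, D(8)=14833, D(9)=133496, D(10)=1334961, D(11)=14684570.
Total arrangements: 11! = 39916800.
Probability = D(11)/11! = 1468457/3991680.

Final answer: D(11)/11! = 14684570/39916800 = 0.367879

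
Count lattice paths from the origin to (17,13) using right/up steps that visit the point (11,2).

Paths (0,0)->(11,2): C(13,2) = 78.
Paths (11,2)->(17,13): C(17,11) = 12376.
By multiplication principle: 78 x 12376.

Final answer: 965328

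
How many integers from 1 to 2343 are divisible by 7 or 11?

Multiples of 7: 334. Multiples of 11: 213. Of both (lcm=77): 30.
By inclusion-exclusion: 334 + 213 - 30.

Final answer: 517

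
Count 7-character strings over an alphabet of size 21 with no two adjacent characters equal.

Let g(n) count such strings. g(1) = 21, and each valid string of length n-1 extends in 20 ways (any symbol but the last), so g(n) = 20 g(n-1).
Total: g(7) = 21 x 20^6.

Final answer: 21 x 20^{6} = 1344000000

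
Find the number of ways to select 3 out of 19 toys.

C(19,3) = 19!/(3! x 16!).

Final answer: \binom{19}{3} = 969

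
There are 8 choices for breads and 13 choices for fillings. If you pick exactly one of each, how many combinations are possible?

By the multiplication principle: 8 x 13.

Final answer: 104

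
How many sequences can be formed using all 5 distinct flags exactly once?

The number of ways to arrange 5 distinct objects is 5!.

Final answer: 5! = 120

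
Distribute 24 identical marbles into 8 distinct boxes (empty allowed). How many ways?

Stars and bars: C(n+k-1, k-1) = C(31,7).

Final answer: C(31,7) = 2629575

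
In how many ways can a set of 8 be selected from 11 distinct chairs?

C(11,8) = 11!/(8! x (11-8)!).

Final answer: C(11,8) = 165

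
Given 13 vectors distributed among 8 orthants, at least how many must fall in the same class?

By pigeonhole with 13 objects and 8 categories: ceiling(13/8).

Final answer: 2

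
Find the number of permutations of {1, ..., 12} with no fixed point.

D(n) = (n-1)(D(n-1) + D(n-2)), D(0)=1, D(1)=0.
D(2) = 1 x (0 + 1) = 1
D(3) = 2 x (1 + 0) = 2
D(4) = 3 x (2 + 1) = 9
D(5) = 4 x (9 + 2) = 44
D(6) = 5 x (44 + 9) = 265
D(7) = 6 x (265 + 44) = 1854
D(8) = 7 x (1854 + 265) = 14833
D(9) = 8 x (14833 + 1854) = 133496
D(10) = 9 x (133496 + 14833) = 1334961
D(11) = 10 x (1334961 + 133496) = 14684570
D(12) = 11 x (D(11) + D(10)) = 11 x (14684570 + 1334961)

Final answer: D(12) = 176214841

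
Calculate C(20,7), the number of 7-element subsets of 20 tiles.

C(20,7) = 20!/(7! x (20-7)!).

Final answer: C(20,7) = 77520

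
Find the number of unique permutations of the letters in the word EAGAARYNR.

Letters (A:3, E:1, G:1, N:1, R:2, Y:1). Total letters: 9.
Permutations = 9!/(3! x 2!).

Final answer: 30240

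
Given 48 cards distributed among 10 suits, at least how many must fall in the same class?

By pigeonhole with 48 objects and 10 categories: ceiling(48/10).

Final answer: 5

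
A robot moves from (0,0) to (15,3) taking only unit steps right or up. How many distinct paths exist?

Each path has 15 right steps and 3 up steps in some order (18 steps total).
Choose which 3 of the 18 steps are up: C(18,3).

Final answer: C(18,3) = 816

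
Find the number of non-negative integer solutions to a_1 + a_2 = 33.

Stars and bars with 33 stars and 1 bars:
C(33+2-1, 2-1) = C(34,1).

Final answer: C(34,1) = 34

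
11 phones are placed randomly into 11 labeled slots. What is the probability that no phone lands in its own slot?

Use the recurrence D(n) = (n-1)(D(n-1) + D(n-2)) with D(0)=1, D(1)=0.
Building up: D(2)=1, D(3)=2, D(4)=9, D(5)=44, D(6)=265, D(7)=1854, D(8)=14833, D(9)=133496, D(10)=1334961, D(11)=14684570.
Total arrangements: 11! = 39916800.
Probability = D(11)/11! = 1468457/3991680.

Final answer: D(11)/11! = 14684570/39916800 = 0.367879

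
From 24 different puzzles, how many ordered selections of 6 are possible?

P(24,6) = 24!/(24-6)! = 24!/18!.

Final answer: P(24,6) = 96909120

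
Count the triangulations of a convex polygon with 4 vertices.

This is counted by the nth Catalan number C_n. Here n = 4 - 2 = 2.
C_n = (2n)!/(n!(n+1)!), so C_{2} = 4!/(2! x 3!) = C(4,2)/3 = 6/3.

Final answer: C_{2} = 2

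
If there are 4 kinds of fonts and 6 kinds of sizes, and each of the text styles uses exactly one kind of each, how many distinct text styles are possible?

By the multiplication principle: 4 x 6.

Final answer: 24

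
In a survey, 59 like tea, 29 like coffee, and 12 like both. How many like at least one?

|A union B| = |A| + |B| - |A intersect B| = 59 + 29 - 12.

Final answer: 76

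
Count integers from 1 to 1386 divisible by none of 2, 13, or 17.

|div by 2|=693, |div by 13|=106, |div by 17|=81.
|div by 2&13|=53, |div by 2&17|=40, |div by 13&17|=6, |div by all|=3.
By inclusion-exclusion, divisible by at least one: 693+106+81-53-40-6+3 = 784.
Not divisible by any: 1386 - 784.

Final answer: 602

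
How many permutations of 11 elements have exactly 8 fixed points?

Choose which 8 elements are fixed: C(11,8) = 165.
Derange the remaining 3 using D(j) = (j-1)(D(j-1) + D(j-2)), D(0)=1, D(1)=0: D(2)=1, D(3)=2.
Total: 165 x 2.

Final answer: C(11,8) D(3) = 330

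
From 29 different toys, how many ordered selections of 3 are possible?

P(29,3) = 29!/(29-3)! = 29!/26!.

Final answer: P(29,3) = 21924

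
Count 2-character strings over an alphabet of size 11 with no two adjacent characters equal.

Let g(n) count such strings. g(1) = 11, and each valid string of length n-1 extends in 10 ways (any symbol but the last), so g(n) = 10 g(n-1).
Total: g(2) = 11 x 10^1.

Final answer: 11 x 10^{1} = 110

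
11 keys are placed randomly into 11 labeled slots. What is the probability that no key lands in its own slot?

Derangements satisfy D(n) = (n-1)(D(n-1) + D(n-2)), starting from D(0)=1, D(1)=0.
Building up: D(2)=1, D(3)=2, D(4)=9, D(5)=44, D(6)=265, D(7)=1854, D(8)=14833, D(9)=133496, D(10)=1334961, D(11)=14684570.
Total arrangements: 11! = 39916800.
Probability = D(11)/11! = 1468457/3991680.

Final answer: D(11)/11! = 14684570/39916800 = 0.367879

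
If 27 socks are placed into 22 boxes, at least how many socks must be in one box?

By the pigeonhole principle: ceiling(27/22).

Final answer: 2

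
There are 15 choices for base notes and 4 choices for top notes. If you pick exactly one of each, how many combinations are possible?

By the multiplication principle: 15 x 4.

Final answer: 60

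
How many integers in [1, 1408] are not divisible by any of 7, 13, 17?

|div by 7|=201, |div by 13|=108, |div by 17|=82.
|div by 7&13|=15, |div by 7&17|=11, |div by 13&17|=6, |div by all|=0.
By inclusion-exclusion, divisible by at least one: 201+108+82-15-11-6+0 = 359.
Not divisible by any: 1408 - 359.

Final answer: 1049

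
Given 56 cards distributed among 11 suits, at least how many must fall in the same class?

By pigeonhole with 56 objects and 11 categories: ceiling(56/11).

Final answer: 6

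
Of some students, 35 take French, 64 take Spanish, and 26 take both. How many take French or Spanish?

|A union B| = |A| + |B| - |A intersect B| = 35 + 64 - 26.

Final answer: 73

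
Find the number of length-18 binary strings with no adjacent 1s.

Classify by the final bit: ...0 gives a(n-1) strings, ...01 gives a(n-2) strings. Thus a(n) = a(n-1) + a(n-2) with a(1)=2, a(2)=3.
Building up term by term: a(1)=2, a(2)=3, a(3)=5, a(4)=8, a(5)=13, a(6)=21, a(7)=34, a(8)=55, a(9)=89, a(10)=144, a(11)=233, a(12)=377, a(13)=610, a(14)=987, a(15)=1597, a(16)=2584, a(17)=4181, a(18)=6765.

Final answer: 6765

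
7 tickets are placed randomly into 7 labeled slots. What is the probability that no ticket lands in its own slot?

Derangements satisfy D(n) = (n-1)(D(n-1) + D(n-2)), starting from D(0)=1, D(1)=0.
Building up: D(2)=1, D(3)=2, D(4)=9, D(5)=44, D(6)=265, D(7)=1854.
Total arrangements: 7! = 5040.
Probability = D(7)/7! = 103/280.

Final answer: D(7)/7! = 1854/5040 = 0.367857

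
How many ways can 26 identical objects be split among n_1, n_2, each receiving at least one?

Substitute n'_i = n_i - 1 (so n'_i >= 0). Then sum n'_i = 26 - 2 = 24.
Stars and bars: C(24+2-1, 2-1) = C(25,1).

Final answer: C(25,1) = 25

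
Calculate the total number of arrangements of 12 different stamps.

The number of ways to arrange 12 distinct objects is 12!.

Final answer: 12! = 479001600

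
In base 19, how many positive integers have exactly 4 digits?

These are the integers in [19^3, 19^4), so the count is 19^4 - 19^3 = 18 x 19^3.

Final answer: 123462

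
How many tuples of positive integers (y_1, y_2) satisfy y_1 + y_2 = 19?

Substitute y'_i = y_i - 1 (so y'_i >= 0). Then sum y'_i = 19 - 2 = 17.
Stars and bars: C(17+2-1, 2-1) = C(18,1).

Final answer: C(18,1) = 18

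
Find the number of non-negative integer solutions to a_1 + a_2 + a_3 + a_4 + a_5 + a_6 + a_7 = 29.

Stars and bars with 29 stars and 6 bars:
C(29+7-1, 7-1) = C(35,6).

Final answer: C(35,6) = 1623160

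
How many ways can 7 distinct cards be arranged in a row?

The number of ways to arrange 7 distinct objects is 7!.

Final answer: 7! = 5040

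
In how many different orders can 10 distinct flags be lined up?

The number of ways to arrange 10 distinct objects is 10!.

Final answer: 10! = 3628800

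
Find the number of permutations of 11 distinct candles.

The number of ways to arrange 11 distinct objects is 11!.

Final answer: 11! = 39916800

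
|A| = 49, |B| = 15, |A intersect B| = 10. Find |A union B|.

|A union B| = |A| + |B| - |A intersect B| = 49 + 15 - 10.

Final answer: 54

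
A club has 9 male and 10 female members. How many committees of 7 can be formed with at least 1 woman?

Sum over valid woman counts:
C(10,1)C(9,6) = 840
C(10,2)C(9,5) = 5670
C(10,3)C(9,4) = 15120
C(10,4)C(9,3) = 17640
C(10,5)C(9,2) = 9072
C(10,6)C(9,1) = 1890
C(10,7)C(9,0) = 120
Total: 840 + 5670 + 15120 + 17640 + 9072 + 1890 + 120.

Final answer: 50352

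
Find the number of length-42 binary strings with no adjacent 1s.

A valid string ends in 0 (append to any length-(n-1) valid string) or in 01 (append to any length-(n-2) valid string), so a(n) = a(n-1) + a(n-2) with a(1)=2, a(2)=3.
Iterating the recurrence: a(1)=2, a(2)=3, a(3)=5, a(4)=8, a(5)=13, a(6)=21, a(7)=34, a(8)=55, a(9)=89, a(10)=144, a(11)=233, a(12)=377, a(13)=610, a(14)=987, a(15)=1597, a(16)=2584, a(17)=4181, a(18)=6765, a(19)=10946, a(20)=17711, a(21)=28657, a(22)=46368, a(23)=75025, a(24)=121393, a(25)=196418, a(26)=317811, a(27)=514229, a(28)=832040, a(29)=1346269, a(30)=2178309, a(31)=3524578, a(32)=5702887, a(33)=9227465, a(34)=14930352, a(35)=24157817, a(36)=39088169, a(37)=63245986, a(38)=102334155, a(39)=165580141, a(40)=267914296, a(41)=433494437, a(42)=701408733.

Final answer: 701408733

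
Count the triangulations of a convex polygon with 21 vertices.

This is counted by the nth Catalan number C_n. Here n = 21 - 2 = 19.
C_n = C(2n,n) - C(2n,n+1), so C_{19} = C(38,19) - C(38,20) = 35345263800 - 33578000610.

Final answer: C_{19} = 1767263190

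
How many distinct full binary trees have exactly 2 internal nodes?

This is counted by the nth Catalan number C_n. Here n = 2.
C_n = C(2n,n) - C(2n,n+1), so C_{2} = C(4,2) - C(4,3) = 6 - 4.

Final answer: C_{2} = 2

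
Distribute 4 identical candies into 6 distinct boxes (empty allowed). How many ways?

Stars and bars: C(n+k-1, k-1) = C(9,5).

Final answer: C(9,5) = 126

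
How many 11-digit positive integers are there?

The leading digit cannot be 0 (9 options); the other 10 digits can be anything (10 options each).
Total: 9 x 10^10.

Final answer: 90000000000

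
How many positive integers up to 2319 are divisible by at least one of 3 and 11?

Multiples of 3: 773. Multiples of 11: 210. Of both (lcm=33): 70.
By inclusion-exclusion: 773 + 210 - 70.

Final answer: 913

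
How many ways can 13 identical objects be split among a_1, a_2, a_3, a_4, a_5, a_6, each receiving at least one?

Substitute a'_i = a_i - 1 (so a'_i >= 0). Then sum a'_i = 13 - 6 = 7.
Stars and bars: C(7+6-1, 6-1) = C(12,5).

Final answer: C(12,5) = 792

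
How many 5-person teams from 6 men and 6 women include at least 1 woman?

Sum over valid woman counts:
C(6,1)C(6,4) = 90
C(6,2)C(6,3) = 300
C(6,3)C(6,2) = 300
C(6,4)C(6,1) = 90
C(6,5)C(6,0) = 6
Total: 90 + 300 + 300 + 90 + 6.

Final answer: 786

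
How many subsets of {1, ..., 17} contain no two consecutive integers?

Let a(n) count such subsets of {1, ..., n}. Either n is excluded (a(n-1) ways) or n is included, forcing n-1 out (a(n-2) ways), so a(n) = a(n-1) + a(n-2) with a(1)=2, a(2)=3.
Iterating the recurrence: a(1)=2, a(2)=3, a(3)=5, a(4)=8, a(5)=13, a(6)=21, a(7)=34, a(8)=55, a(9)=89, a(10)=144, a(11)=233, a(12)=377, a(13)=610, a(14)=987, a(15)=1597, a(16)=2584, a(17)=4181.

Final answer: 4181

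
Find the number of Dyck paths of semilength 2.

Total monotonic paths to (2,2): C(4,2) = 6.
Paths that cross above y=x (reflection bijection): C(4,3) = 4.
Valid Dyck paths: 6 - 4.
(These counts are the Catalan numbers.)

Final answer: C_{2} = 2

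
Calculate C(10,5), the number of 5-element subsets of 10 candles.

C(10,5) = 10!/(5! x 5!).

Final answer: \binom{10}{5} = 252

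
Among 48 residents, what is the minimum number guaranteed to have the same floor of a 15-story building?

There are 15 possible values for floor of a 15-story building. With 48 residents and 15 categories, by pigeonhole: ceiling(48/15).

Final answer: 4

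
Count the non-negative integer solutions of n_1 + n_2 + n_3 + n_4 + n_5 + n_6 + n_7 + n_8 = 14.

Stars and bars with 14 stars and 7 bars:
C(14+8-1, 8-1) = C(21,7).

Final answer: C(21,7) = 116280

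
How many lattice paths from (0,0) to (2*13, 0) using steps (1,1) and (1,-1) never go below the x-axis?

Total monotonic paths to (13,13): C(26,13) = 10400600.
A path is bad iff it touches y = x + 1; reflecting its initial segment maps bad paths bijectively onto all paths to (12,14), of which there are C(26,14) = 9657700.
Valid Dyck paths: 10400600 - 9657700.
(This is the Catalan number C_{13}.)

Final answer: C_{13} = 742900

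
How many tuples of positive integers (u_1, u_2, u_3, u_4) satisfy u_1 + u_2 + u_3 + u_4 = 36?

Substitute u'_i = u_i - 1 (so u'_i >= 0). Then sum u'_i = 36 - 4 = 32.
Stars and bars: C(32+4-1, 4-1) = C(35,3).

Final answer: C(35,3) = 6545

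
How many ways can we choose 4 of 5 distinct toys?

C(5,4) = 5!/(4! x (5-4)!).

Final answer: C(5,4) = 5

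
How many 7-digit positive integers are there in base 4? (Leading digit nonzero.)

These are the integers in [4^6, 4^7), so the count is 4^7 - 4^6 = 3 x 4^6.

Final answer: 12288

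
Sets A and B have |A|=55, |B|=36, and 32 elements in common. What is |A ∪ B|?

|A union B| = |A| + |B| - |A intersect B| = 55 + 36 - 32.

Final answer: 59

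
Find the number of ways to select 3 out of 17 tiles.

C(17,3) = 17!/(3! x (17-3)!).

Final answer: C(17,3) = 680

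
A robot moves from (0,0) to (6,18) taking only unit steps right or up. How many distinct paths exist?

Each path has 6 right steps and 18 up steps in some order (24 steps total).
Choose which 18 of the 24 steps are up: C(24,18).

Final answer: C(24,18) = 134596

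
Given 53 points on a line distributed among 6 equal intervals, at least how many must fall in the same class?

By pigeonhole with 53 objects and 6 categories: ceiling(53/6).

Final answer: 9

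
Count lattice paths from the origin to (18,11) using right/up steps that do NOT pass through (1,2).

Total paths to (18,11): C(29,11) = 34597290.
Paths through (1,2): C(3,2) x C(26,9) = 9373650.
Avoiding (1,2): 34597290 - 9373650.

Final answer: 25223640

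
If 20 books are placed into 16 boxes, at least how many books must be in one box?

By the pigeonhole principle: ceiling(20/16).

Final answer: 2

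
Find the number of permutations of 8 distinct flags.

The number of ways to arrange 8 distinct objects is 8!.

Final answer: 8! = 40320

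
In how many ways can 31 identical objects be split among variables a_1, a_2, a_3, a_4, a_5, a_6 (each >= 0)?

Stars and bars with 31 stars and 5 bars:
C(31+6-1, 6-1) = C(36,5).

Final answer: C(36,5) = 376992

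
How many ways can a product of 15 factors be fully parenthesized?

This is counted by the nth Catalan number C_n. Here n = 15 - 1 = 14.
Using C_0 = 1 and C_(k+1) = C_k x 2(2k+1)/(k+2), build up term by term: C_1=1, C_2=2, C_3=5, C_4=14, C_5=42, C_6=132, C_7=429, C_8=1430, C_9=4862, C_10=16796, C_11=58786, C_12=208012, C_13=742900, C_14=2674440.

Final answer: C_{14} = 2674440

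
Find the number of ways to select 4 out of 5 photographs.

C(5,4) = 5!/(4! x (5-4)!).

Final answer: C(5,4) = 5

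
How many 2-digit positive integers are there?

First digit: 9 choices (1-9). Each of the remaining 1 digit: 10 choices.
Total: 9 x 10^1.

Final answer: 90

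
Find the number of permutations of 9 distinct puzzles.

The number of ways to arrange 9 distinct objects is 9!.

Final answer: 9! = 362880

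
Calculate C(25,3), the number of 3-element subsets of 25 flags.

C(25,3) = 25!/(3! x 22!).

Final answer: \binom{25}{3} = 2300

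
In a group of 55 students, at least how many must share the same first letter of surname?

There are 26 possible values for first letter of surname. With 55 students and 26 categories, by pigeonhole: ceiling(55/26).

Final answer: 3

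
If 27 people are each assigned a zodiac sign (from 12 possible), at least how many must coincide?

There are 12 possible values for zodiac sign. With 27 people and 12 categories, by pigeonhole: ceiling(27/12).

Final answer: 3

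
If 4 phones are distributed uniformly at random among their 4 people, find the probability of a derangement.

Use the recurrence D(n) = (n-1)(D(n-1) + D(n-2)) with D(0)=1, D(1)=0.
Building up: D(2)=1, D(3)=2, D(4)=9.
Total arrangements: 4! = 24.
Probability = D(4)/4! = 3/8.

Final answer: D(4)/4! = 9/24 = 0.375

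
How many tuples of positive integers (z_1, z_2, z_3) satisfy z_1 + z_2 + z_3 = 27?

Substitute z'_i = z_i - 1 (so z'_i >= 0). Then sum z'_i = 27 - 3 = 24.
Stars and bars: C(24+3-1, 3-1) = C(26,2).

Final answer: C(26,2) = 325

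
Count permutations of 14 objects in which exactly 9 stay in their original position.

Choose which 9 elements are fixed: C(14,9) = 2002.
Derange the remaining 5 using D(j) = (j-1)(D(j-1) + D(j-2)), D(0)=1, D(1)=0: D(2)=1, D(3)=2, D(4)=9, D(5)=44.
Total: 2002 x 44.

Final answer: C(14,9) D(5) = 88088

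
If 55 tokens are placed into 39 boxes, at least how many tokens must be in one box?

By the pigeonhole principle: ceiling(55/39).

Final answer: 2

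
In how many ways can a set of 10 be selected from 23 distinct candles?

C(23,10) = 23!/(10! x 13!).

Final answer: \binom{23}{10} = 1144066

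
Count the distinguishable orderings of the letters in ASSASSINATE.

Letters (A:3, E:1, I:1, N:1, S:4, T:1). Total letters: 11.
Permutations = 11!/(4! x 3!).

Final answer: 277200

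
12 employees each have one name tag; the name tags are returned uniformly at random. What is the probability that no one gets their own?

Derangements satisfy D(n) = (n-1)(D(n-1) + D(n-2)), starting from D(0)=1, D(1)=0.
Building up: D(2)=1, D(3)=2, D(4)=9, D(5)=44, D(6)=265, D(7)=1854, D(8)=14833, D(9)=133496, D(10)=1334961, D(11)=14684570, D(12)=176214841.
Total arrangements: 12! = 479001600.
Probability = D(12)/12! = 16019531/43545600.

Final answer: D(12)/12! = 176214841/479001600 = 0.367879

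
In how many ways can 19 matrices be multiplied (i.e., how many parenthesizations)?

The structures are counted by the Catalan number C_n. Here n = 19 - 1 = 18.
C_n = (2n)!/(n!(n+1)!), so C_{18} = 36!/(18! x 19!) = C(36,18)/19 = 9075135300/19.

Final answer: C_{18} = 477638700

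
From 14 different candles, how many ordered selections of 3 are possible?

P(14,3) = 14!/(14-3)! = 14!/11!.

Final answer: P(14,3) = 2184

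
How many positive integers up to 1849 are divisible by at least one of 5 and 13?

Multiples of 5: 369. Multiples of 13: 142. Of both (lcm=65): 28.
By inclusion-exclusion: 369 + 142 - 28.

Final answer: 483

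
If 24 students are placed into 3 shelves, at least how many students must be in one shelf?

By the pigeonhole principle: ceiling(24/3).

Final answer: 8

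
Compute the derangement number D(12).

D(n) = (n-1)(D(n-1) + D(n-2)), D(0)=1, D(1)=0.
D(2) = 1 x (0 + 1) = 1
D(3) = 2 x (1 + 0) = 2
D(4) = 3 x (2 + 1) = 9
D(5) = 4 x (9 + 2) = 44
D(6) = 5 x (44 + 9) = 265
D(7) = 6 x (265 + 44) = 1854
D(8) = 7 x (1854 + 265) = 14833
D(9) = 8 x (14833 + 1854) = 133496
D(10) = 9 x (133496 + 14833) = 1334961
D(11) = 10 x (1334961 + 133496) = 14684570
D(12) = 11 x (D(11) + D(10)) = 11 x (14684570 + 1334961)

Final answer: D(12) = 176214841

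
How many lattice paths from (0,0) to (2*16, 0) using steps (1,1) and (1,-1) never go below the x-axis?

Total monotonic paths to (16,16): C(32,16) = 601080390.
By the reflection principle, paths that go above the diagonal number C(32,17) = 565722720.
Valid Dyck paths: 601080390 - 565722720.
(Check: C(32,16) - C(32,17) = C(32,16)/17, the Catalan number C_{16}.)

Final answer: C_{16} = 35357670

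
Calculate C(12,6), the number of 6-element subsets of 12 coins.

C(12,6) = 12!/(6! x (12-6)!).

Final answer: C(12,6) = 924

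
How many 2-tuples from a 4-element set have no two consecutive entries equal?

Let g(n) count such strings. g(1) = 4, and each valid string of length n-1 extends in 3 ways (any symbol but the last), so g(n) = 3 g(n-1).
Total: g(2) = 4 x 3^1.

Final answer: 4 x 3^{1} = 12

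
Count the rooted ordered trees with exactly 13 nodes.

The structures are counted by the Catalan number C_n. Here n = 13 - 1 = 12.
C_n = C(2n,n)/(n+1), so C_{12} = C(24,12)/13 = 2704156/13.

Final answer: C_{12} = 208012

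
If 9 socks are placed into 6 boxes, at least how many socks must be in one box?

By the pigeonhole principle: ceiling(9/6).

Final answer: 2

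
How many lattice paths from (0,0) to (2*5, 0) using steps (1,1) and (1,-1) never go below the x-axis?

Total monotonic paths to (5,5): C(10,5) = 252.
A path is bad iff it touches y = x + 1; reflecting its initial segment maps bad paths bijectively onto all paths to (4,6), of which there are C(10,6) = 210.
Valid Dyck paths: 252 - 210.
(Check: C(10,5) - C(10,6) = C(10,5)/6, the Catalan number C_{5}.)

Final answer: C_{5} = 42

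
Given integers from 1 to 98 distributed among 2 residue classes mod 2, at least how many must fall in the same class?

By pigeonhole with 98 objects and 2 categories: ceiling(98/2).

Final answer: 49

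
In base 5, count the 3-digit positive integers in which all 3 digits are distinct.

First digit: 4 (nonzero). Second: 4 (not first). Third: 3, etc.
Total: 4 x 4 x 3.

Final answer: 48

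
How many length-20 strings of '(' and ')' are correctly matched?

This is counted by the nth Catalan number C_n. Here n = 10 (pairs).
C_n = C(2n,n)/(n+1), so C_{10} = C(20,10)/11 = 184756/11.

Final answer: C_{10} = 16796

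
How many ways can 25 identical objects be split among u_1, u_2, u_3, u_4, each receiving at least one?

Substitute u'_i = u_i - 1 (so u'_i >= 0). Then sum u'_i = 25 - 4 = 21.
Stars and bars: C(21+4-1, 4-1) = C(24,3).

Final answer: C(24,3) = 2024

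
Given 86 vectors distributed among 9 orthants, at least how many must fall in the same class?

By pigeonhole with 86 objects and 9 categories: ceiling(86/9).

Final answer: 10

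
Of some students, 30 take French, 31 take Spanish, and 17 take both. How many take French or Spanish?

|A union B| = |A| + |B| - |A intersect B| = 30 + 31 - 17.

Final answer: 44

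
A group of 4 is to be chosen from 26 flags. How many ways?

C(26,4) = 26!/(4! x 22!).

Final answer: \binom{26}{4} = 14950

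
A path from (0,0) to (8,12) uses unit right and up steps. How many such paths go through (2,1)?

Paths (0,0)->(2,1): C(3,1) = 3.
Paths (2,1)->(8,12): C(17,11) = 12376.
By multiplication principle: 3 x 12376.

Final answer: 37128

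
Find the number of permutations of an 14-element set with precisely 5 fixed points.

Choose which 5 elements are fixed: C(14,5) = 2002.
Derange the remaining 9 using D(j) = (j-1)(D(j-1) + D(j-2)), D(0)=1, D(1)=0: D(2)=1, D(3)=2, D(4)=9, D(5)=44, D(6)=265, D(7)=1854, D(8)=14833, D(9)=133496.
Total: 2002 x 133496.

Final answer: C(14,5) D(9) = 267258992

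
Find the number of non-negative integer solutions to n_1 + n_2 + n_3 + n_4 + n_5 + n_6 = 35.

Stars and bars with 35 stars and 5 bars:
C(35+6-1, 6-1) = C(40,5).

Final answer: C(40,5) = 658008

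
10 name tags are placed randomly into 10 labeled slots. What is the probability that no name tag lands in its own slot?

Use the recurrence D(n) = (n-1)(D(n-1) + D(n-2)) with D(0)=1, D(1)=0.
Building up: D(2)=1, D(3)=2, D(4)=9, D(5)=44, D(6)=265, D(7)=1854, D(8)=14833, D(9)=133496, D(10)=1334961.
Total arrangements: 10! = 3628800.
Probability = D(10)/10! = 16481/44800.

Final answer: D(10)/10! = 1334961/3628800 = 0.367879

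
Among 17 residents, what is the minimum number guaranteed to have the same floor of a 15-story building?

There are 15 possible values for floor of a 15-story building. With 17 residents and 15 categories, by pigeonhole: ceiling(17/15).

Final answer: 2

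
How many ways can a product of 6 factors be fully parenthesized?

This is counted by the nth Catalan number C_n. Here n = 6 - 1 = 5.
Using C_0 = 1 and C_(k+1) = C_k x 2(2k+1)/(k+2), build up term by term: C_1=1, C_2=2, C_3=5, C_4=14, C_5=42.

Final answer: C_{5} = 42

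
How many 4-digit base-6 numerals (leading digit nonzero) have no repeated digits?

The leading digit has 5 choices (anything but zero); the next has 5 (anything but the first), then 4, and so on, one fewer each time.
Total: 5 x 5 x 4 x 3.

Final answer: 300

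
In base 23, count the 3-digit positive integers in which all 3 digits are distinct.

First digit: 22 (nonzero). Second: 22 (not first). Third: 21, etc.
Total: 22 x 22 x 21.

Final answer: 10164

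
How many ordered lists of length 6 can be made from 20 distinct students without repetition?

P(20,6) = 20!/(20-6)! = 20!/14!.

Final answer: P(20,6) = 27907200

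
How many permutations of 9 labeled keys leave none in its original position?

Derangements satisfy D(n) = (n-1)(D(n-1) + D(n-2)), starting from D(0)=1, D(1)=0.
D(2) = 1 x (0 + 1) = 1
D(3) = 2 x (1 + 0) = 2
D(4) = 3 x (2 + 1) = 9
D(5) = 4 x (9 + 2) = 44
D(6) = 5 x (44 + 9) = 265
D(7) = 6 x (265 + 44) = 1854
D(8) = 7 x (1854 + 265) = 14833
D(9) = 8 x (D(8) + D(7)) = 8 x (14833 + 1854)

Final answer: D(9) = 133496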